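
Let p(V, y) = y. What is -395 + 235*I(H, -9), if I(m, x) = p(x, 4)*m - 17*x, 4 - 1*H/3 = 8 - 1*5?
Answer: 38380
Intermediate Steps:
H = 3 (H = 12 - 3*(8 - 1*5) = 12 - 3*(8 - 5) = 12 - 3*3 = 12 - 9 = 3)
I(m, x) = -17*x + 4*m (I(m, x) = 4*m - 17*x = -17*x + 4*m)
-395 + 235*I(H, -9) = -395 + 235*(-17*(-9) + 4*3) = -395 + 235*(153 + 12) = -395 + 235*165 = -395 + 38775 = 38380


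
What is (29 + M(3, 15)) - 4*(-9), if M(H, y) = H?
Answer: 68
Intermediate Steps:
(29 + M(3, 15)) - 4*(-9) = (29 + 3) - 4*(-9) = 32 + 36 = 68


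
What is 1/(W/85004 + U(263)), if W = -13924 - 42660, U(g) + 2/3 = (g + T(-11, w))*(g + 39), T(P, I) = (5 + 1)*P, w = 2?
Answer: 63753/3792836042 ≈ 1.6809e-5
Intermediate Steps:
T(P, I) = 6*P
U(g) = -2/3 + (-66 + g)*(39 + g) (U(g) = -2/3 + (g + 6*(-11))*(g + 39) = -2/3 + (g - 66)*(39 + g) = -2/3 + (-66 + g)*(39 + g))
W = -56584
1/(W/85004 + U(263)) = 1/(-56584/85004 + (-7724/3 + 263**2 - 27*263)) = 1/(-56584*1/85004 + (-7724/3 + 69169 - 7101)) = 1/(-14146/21251 + 178480/3) = 1/(3792836042/63753) = 63753/3792836042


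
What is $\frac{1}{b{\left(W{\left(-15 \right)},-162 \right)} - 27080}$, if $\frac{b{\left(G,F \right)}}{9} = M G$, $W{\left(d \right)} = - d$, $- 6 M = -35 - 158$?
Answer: $- \frac{2}{45475} \approx -4.398 \cdot 10^{-5}$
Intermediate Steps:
$M = \frac{193}{6}$ ($M = - \frac{-35 - 158}{6} = \left(- \frac{1}{6}\right) \left(-193\right) = \frac{193}{6} \approx 32.167$)
$b{\left(G,F \right)} = \frac{579 G}{2}$ ($b{\left(G,F \right)} = 9 \frac{193 G}{6} = \frac{579 G}{2}$)
$\frac{1}{b{\left(W{\left(-15 \right)},-162 \right)} - 27080} = \frac{1}{\frac{579 \left(\left(-1\right) \left(-15\right)\right)}{2} - 27080} = \frac{1}{\frac{579}{2} \cdot 15 - 27080} = \frac{1}{\frac{8685}{2} - 27080} = \frac{1}{- \frac{45475}{2}} = - \frac{2}{45475}$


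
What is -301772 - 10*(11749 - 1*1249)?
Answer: -406772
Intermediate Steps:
-301772 - 10*(11749 - 1*1249) = -301772 - 10*(11749 - 1249) = -301772 - 10*10500 = -301772 - 105000 = -406772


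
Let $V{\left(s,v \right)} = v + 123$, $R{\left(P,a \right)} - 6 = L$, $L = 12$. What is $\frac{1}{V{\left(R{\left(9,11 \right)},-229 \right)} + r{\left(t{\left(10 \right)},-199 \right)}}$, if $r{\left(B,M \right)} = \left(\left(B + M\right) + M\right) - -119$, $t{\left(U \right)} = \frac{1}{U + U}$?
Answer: $- \frac{20}{7699} \approx -0.0025977$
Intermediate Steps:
$R{\left(P,a \right)} = 18$ ($R{\left(P,a \right)} = 6 + 12 = 18$)
$t{\left(U \right)} = \frac{1}{2 U}$
$r{\left(B,M \right)} = 119 + B + 2 M$ ($r{\left(B,M \right)} = \left(B + 2 M\right) + 119 = 119 + B + 2 M$)
$V{\left(s,v \right)} = 123 + v$
$\frac{1}{V{\left(R{\left(9,11 \right)},-229 \right)} + r{\left(t{\left(10 \right)},-199 \right)}} = \frac{1}{\left(123 - 229\right) + \left(119 + \frac{1}{2 \cdot 10} + 2 \left(-199\right)\right)} = \frac{1}{-106 + \left(119 + \frac{1}{2} \cdot \frac{1}{10} - 398\right)} = \frac{1}{-106 + \left(119 + \frac{1}{20} - 398\right)} = \frac{1}{-106 - \frac{5579}{20}} = \frac{1}{- \frac{7699}{20}} = - \frac{20}{7699}$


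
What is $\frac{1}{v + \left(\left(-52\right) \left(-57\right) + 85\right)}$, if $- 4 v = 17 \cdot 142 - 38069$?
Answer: $\frac{4}{47851} \approx 8.3593 \cdot 10^{-5}$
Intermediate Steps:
$v = \frac{35655}{4}$ ($v = - \frac{17 \cdot 142 - 38069}{4} = - \frac{2414 - 38069}{4} = \left(- \frac{1}{4}\right) \left(-35655\right) = \frac{35655}{4} \approx 8913.8$)
$\frac{1}{v + \left(\left(-52\right) \left(-57\right) + 85\right)} = \frac{1}{\frac{35655}{4} + \left(\left(-52\right) \left(-57\right) + 85\right)} = \frac{1}{\frac{35655}{4} + \left(2964 + 85\right)} = \frac{1}{\frac{35655}{4} + 3049} = \frac{1}{\frac{47851}{4}} = \frac{4}{47851}$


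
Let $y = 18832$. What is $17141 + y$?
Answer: $35973$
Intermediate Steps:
$17141 + y = 17141 + 18832 = 35973$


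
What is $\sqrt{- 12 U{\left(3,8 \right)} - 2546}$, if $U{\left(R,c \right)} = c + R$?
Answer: $i \sqrt{2678} \approx 51.749 i$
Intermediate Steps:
$U{\left(R,c \right)} = R + c$
$\sqrt{- 12 U{\left(3,8 \right)} - 2546} = \sqrt{- 12 \left(3 + 8\right) - 2546} = \sqrt{\left(-12\right) 11 - 2546} = \sqrt{-132 - 2546} = \sqrt{-2678} = i \sqrt{2678}$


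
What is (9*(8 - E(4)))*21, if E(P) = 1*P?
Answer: 756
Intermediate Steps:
E(P) = P
(9*(8 - E(4)))*21 = (9*(8 - 1*4))*21 = (9*(8 - 4))*21 = (9*4)*21 = 36*21 = 756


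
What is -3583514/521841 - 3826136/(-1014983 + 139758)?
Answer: -1139746404274/456728289225 ≈ -2.4955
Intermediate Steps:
-3583514/521841 - 3826136/(-1014983 + 139758) = -3583514*1/521841 - 3826136/(-875225) = -3583514/521841 - 3826136*(-1/875225) = -3583514/521841 + 3826136/875225 = -1139746404274/456728289225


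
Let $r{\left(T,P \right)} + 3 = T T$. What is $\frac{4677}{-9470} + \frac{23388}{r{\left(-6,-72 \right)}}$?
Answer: $\frac{73776673}{104170} \approx 708.23$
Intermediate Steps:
$r{\left(T,P \right)} = -3 + T^{2}$ ($r{\left(T,P \right)} = -3 + T T = -3 + T^{2}$)
$\frac{4677}{-9470} + \frac{23388}{r{\left(-6,-72 \right)}} = \frac{4677}{-9470} + \frac{23388}{-3 + \left(-6\right)^{2}} = 4677 \left(- \frac{1}{9470}\right) + \frac{23388}{-3 + 36} = - \frac{4677}{9470} + \frac{23388}{33} = - \frac{4677}{9470} + 23388 \cdot \frac{1}{33} = - \frac{4677}{9470} + \frac{7796}{11} = \frac{73776673}{104170}$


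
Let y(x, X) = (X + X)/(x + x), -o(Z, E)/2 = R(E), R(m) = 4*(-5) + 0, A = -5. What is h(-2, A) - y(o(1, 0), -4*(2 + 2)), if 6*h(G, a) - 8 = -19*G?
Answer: 121/15 ≈ 8.0667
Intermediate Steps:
R(m) = -20 (R(m) = -20 + 0 = -20)
o(Z, E) = 40 (o(Z, E) = -2*(-20) = 40)
h(G, a) = 4/3 - 19*G/6 (h(G, a) = 4/3 + (-19*G)/6 = 4/3 - 19*G/6)
y(x, X) = X/x (y(x, X) = (2*X)/((2*x)) = (2*X)*(1/(2*x)) = X/x)
h(-2, A) - y(o(1, 0), -4*(2 + 2)) = (4/3 - 19/6*(-2)) - (-4*(2 + 2))/40 = (4/3 + 19/3) - (-4*4)/40 = 23/3 - (-16)/40 = 23/3 - 1*(-2/5) = 23/3 + 2/5 = 121/15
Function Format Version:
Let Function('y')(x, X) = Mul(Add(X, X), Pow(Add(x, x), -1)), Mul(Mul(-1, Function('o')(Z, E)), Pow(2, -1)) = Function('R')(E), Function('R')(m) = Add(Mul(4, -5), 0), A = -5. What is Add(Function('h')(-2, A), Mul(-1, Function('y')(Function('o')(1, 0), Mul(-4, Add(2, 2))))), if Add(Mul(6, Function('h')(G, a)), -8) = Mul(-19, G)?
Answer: Rational(121, 15) ≈ 8.0667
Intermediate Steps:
Function('R')(m) = -20 (Function('R')(m) = Add(-20, 0) = -20)
Function('o')(Z, E) = 40 (Function('o')(Z, E) = Mul(-2, -20) = 40)
Function('h')(G, a) = Add(Rational(4, 3), Mul(Rational(-19, 6), G)) (Function('h')(G, a) = Add(Rational(4, 3), Mul(Rational(1, 6), Mul(-19, G))) = Add(Rational(4, 3), Mul(Rational(-19, 6), G)))
Function('y')(x, X) = Mul(X, Pow(x, -1)) (Function('y')(x, X) = Mul(Mul(2, X), Pow(Mul(2, x), -1)) = Mul(Mul(2, X), Mul(Rational(1, 2), Pow(x, -1))) = Mul(X, Pow(x, -1)))
Add(Function('h')(-2, A), Mul(-1, Function('y')(Function('o')(1, 0), Mul(-4, Add(2, 2))))) = Add(Add(Rational(4, 3), Mul(Rational(-19, 6), -2)), Mul(-1, Mul(Mul(-4, Add(2, 2)), Pow(40, -1)))) = Add(Add(Rational(4, 3), Rational(19, 3)), Mul(-1, Mul(Mul(-4, 4), Rational(1, 40)))) = Add(Rational(23, 3), Mul(-1, Mul(-16, Rational(1, 40)))) = Add(Rational(23, 3), Mul(-1, Rational(-2, 5))) = Add(Rational(23, 3), Rational(2, 5)) = Rational(121, 15)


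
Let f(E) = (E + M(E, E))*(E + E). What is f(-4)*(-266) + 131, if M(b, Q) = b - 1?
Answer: -19021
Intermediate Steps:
M(b, Q) = -1 + b
f(E) = 2*E*(-1 + 2*E) (f(E) = (E + (-1 + E))*(E + E) = (-1 + 2*E)*(2*E) = 2*E*(-1 + 2*E))
f(-4)*(-266) + 131 = (2*(-4)*(-1 + 2*(-4)))*(-266) + 131 = (2*(-4)*(-1 - 8))*(-266) + 131 = (2*(-4)*(-9))*(-266) + 131 = 72*(-266) + 131 = -19152 + 131 = -19021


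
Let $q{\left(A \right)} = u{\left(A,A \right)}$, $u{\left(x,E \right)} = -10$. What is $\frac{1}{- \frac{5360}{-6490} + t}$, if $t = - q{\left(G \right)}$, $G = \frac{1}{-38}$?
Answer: $\frac{649}{7026} \approx 0.092371$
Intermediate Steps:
$G = - \frac{1}{38} \approx -0.026316$
$q{\left(A \right)} = -10$
$t = 10$ ($t = \left(-1\right) \left(-10\right) = 10$)
$\frac{1}{- \frac{5360}{-6490} + t} = \frac{1}{- \frac{5360}{-6490} + 10} = \frac{1}{\left(-5360\right) \left(- \frac{1}{6490}\right) + 10} = \frac{1}{\frac{536}{649} + 10} = \frac{1}{\frac{7026}{649}} = \frac{649}{7026}$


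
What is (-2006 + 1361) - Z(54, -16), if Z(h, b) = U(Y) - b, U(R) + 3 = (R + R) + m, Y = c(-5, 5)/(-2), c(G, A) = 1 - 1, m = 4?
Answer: -662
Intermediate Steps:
c(G, A) = 0
Y = 0 (Y = 0/(-2) = 0*(-1/2) = 0)
U(R) = 1 + 2*R (U(R) = -3 + ((R + R) + 4) = -3 + (2*R + 4) = -3 + (4 + 2*R) = 1 + 2*R)
Z(h, b) = 1 - b (Z(h, b) = (1 + 2*0) - b = (1 + 0) - b = 1 - b)
(-2006 + 1361) - Z(54, -16) = (-2006 + 1361) - (1 - 1*(-16)) = -645 - (1 + 16) = -645 - 1*17 = -645 - 17 = -662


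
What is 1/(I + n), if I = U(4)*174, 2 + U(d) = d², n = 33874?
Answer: 1/36310 ≈ 2.7541e-5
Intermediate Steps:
U(d) = -2 + d²
I = 2436 (I = (-2 + 4²)*174 = (-2 + 16)*174 = 14*174 = 2436)
1/(I + n) = 1/(2436 + 33874) = 1/36310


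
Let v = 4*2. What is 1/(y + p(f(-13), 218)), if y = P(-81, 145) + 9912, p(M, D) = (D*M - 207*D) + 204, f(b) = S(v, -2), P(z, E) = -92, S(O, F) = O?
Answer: -1/33358 ≈ -2.9978e-5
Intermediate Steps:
v = 8
f(b) = 8
p(M, D) = 204 - 207*D + D*M (p(M, D) = (-207*D + D*M) + 204 = 204 - 207*D + D*M)
y = 9820 (y = -92 + 9912 = 9820)
1/(y + p(f(-13), 218)) = 1/(9820 + (204 - 207*218 + 218*8)) = 1/(9820 + (204 - 45126 + 1744)) = 1/(9820 - 43178) = 1/(-33358) = -1/33358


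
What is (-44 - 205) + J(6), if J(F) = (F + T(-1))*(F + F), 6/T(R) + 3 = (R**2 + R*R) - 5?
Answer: -189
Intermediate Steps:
T(R) = 6/(-8 + 2*R**2) (T(R) = 6/(-3 + ((R**2 + R*R) - 5)) = 6/(-3 + ((R**2 + R**2) - 5)) = 6/(-3 + (2*R**2 - 5)) = 6/(-3 + (-5 + 2*R**2)) = 6/(-8 + 2*R**2))
J(F) = 2*F*(-1 + F) (J(F) = (F + 3/(-4 + (-1)**2))*(F + F) = (F + 3/(-4 + 1))*(2*F) = (F + 3/(-3))*(2*F) = (F + 3*(-1/3))*(2*F) = (F - 1)*(2*F) = (-1 + F)*(2*F) = 2*F*(-1 + F))
(-44 - 205) + J(6) = (-44 - 205) + 2*6*(-1 + 6) = -249 + 2*6*5 = -249 + 60 = -189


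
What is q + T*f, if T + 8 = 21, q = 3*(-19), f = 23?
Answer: 242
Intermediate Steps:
q = -57
T = 13 (T = -8 + 21 = 13)
q + T*f = -57 + 13*23 = -57 + 299 = 242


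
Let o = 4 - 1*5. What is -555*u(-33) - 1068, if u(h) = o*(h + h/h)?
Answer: -18828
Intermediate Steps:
o = -1 (o = 4 - 5 = -1)
u(h) = -1 - h (u(h) = -(h + h/h) = -(h + 1) = -(1 + h) = -1 - h)
-555*u(-33) - 1068 = -555*(-1 - 1*(-33)) - 1068 = -555*(-1 + 33) - 1068 = -555*32 - 1068 = -17760 - 1068 = -18828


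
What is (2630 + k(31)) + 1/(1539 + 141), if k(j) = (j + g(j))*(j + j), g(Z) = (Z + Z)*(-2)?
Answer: -5268479/1680 ≈ -3136.0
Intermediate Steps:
g(Z) = -4*Z (g(Z) = (2*Z)*(-2) = -4*Z)
k(j) = -6*j**2 (k(j) = (j - 4*j)*(j + j) = (-3*j)*(2*j) = -6*j**2)
(2630 + k(31)) + 1/(1539 + 141) = (2630 - 6*31**2) + 1/(1539 + 141) = (2630 - 6*961) + 1/1680 = (2630 - 5766) + 1/1680 = -3136 + 1/1680 = -5268479/1680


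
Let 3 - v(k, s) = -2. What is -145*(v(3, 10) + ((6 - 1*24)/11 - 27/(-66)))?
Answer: -12035/22 ≈ -547.04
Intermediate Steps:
v(k, s) = 5 (v(k, s) = 3 - 1*(-2) = 3 + 2 = 5)
-145*(v(3, 10) + ((6 - 1*24)/11 - 27/(-66))) = -145*(5 + ((6 - 1*24)/11 - 27/(-66))) = -145*(5 + ((6 - 24)*(1/11) - 27*(-1/66))) = -145*(5 + (-18*1/11 + 9/22)) = -145*(5 + (-18/11 + 9/22)) = -145*(5 - 27/22) = -145*83/22 = -12035/22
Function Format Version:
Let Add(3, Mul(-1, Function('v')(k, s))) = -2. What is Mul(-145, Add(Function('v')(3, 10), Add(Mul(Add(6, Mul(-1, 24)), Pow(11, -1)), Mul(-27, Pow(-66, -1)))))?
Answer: Rational(-12035, 22) ≈ -547.04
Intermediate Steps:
Function('v')(k, s) = 5 (Function('v')(k, s) = Add(3, Mul(-1, -2)) = Add(3, 2) = 5)
Mul(-145, Add(Function('v')(3, 10), Add(Mul(Add(6, Mul(-1, 24)), Pow(11, -1)), Mul(-27, Pow(-66, -1))))) = Mul(-145, Add(5, Add(Mul(Add(6, Mul(-1, 24)), Pow(11, -1)), Mul(-27, Pow(-66, -1))))) = Mul(-145, Add(5, Add(Mul(Add(6, -24), Rational(1, 11)), Mul(-27, Rational(-1, 66))))) = Mul(-145, Add(5, Add(Mul(-18, Rational(1, 11)), Rational(9, 22)))) = Mul(-145, Add(5, Add(Rational(-18, 11), Rational(9, 22)))) = Mul(-145, Add(5, Rational(-27, 22))) = Mul(-145, Rational(83, 22)) = Rational(-12035, 22)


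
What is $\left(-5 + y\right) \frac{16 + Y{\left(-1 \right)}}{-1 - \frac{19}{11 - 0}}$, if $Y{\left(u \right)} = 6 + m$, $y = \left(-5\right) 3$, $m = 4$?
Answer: $\frac{572}{3} \approx 190.67$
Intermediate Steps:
$y = -15$
$Y{\left(u \right)} = 10$ ($Y{\left(u \right)} = 6 + 4 = 10$)
$\left(-5 + y\right) \frac{16 + Y{\left(-1 \right)}}{-1 - \frac{19}{11 - 0}} = \left(-5 - 15\right) \frac{16 + 10}{-1 - \frac{19}{11 - 0}} = - 20 \frac{26}{-1 - \frac{19}{11 + 0}} = - 20 \frac{26}{-1 - \frac{19}{11}} = - 20 \frac{26}{- \frac{30}{11}} = - 20 \cdot 26 \left(- \frac{11}{30}\right) = \left(-20\right) \left(- \frac{143}{15}\right) = \frac{572}{3}$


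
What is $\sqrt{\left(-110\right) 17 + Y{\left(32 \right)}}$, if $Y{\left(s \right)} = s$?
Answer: $i \sqrt{1838} \approx 42.872 i$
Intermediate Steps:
$\sqrt{\left(-110\right) 17 + Y{\left(32 \right)}} = \sqrt{\left(-110\right) 17 + 32} = \sqrt{-1870 + 32} = \sqrt{-1838} = i \sqrt{1838}$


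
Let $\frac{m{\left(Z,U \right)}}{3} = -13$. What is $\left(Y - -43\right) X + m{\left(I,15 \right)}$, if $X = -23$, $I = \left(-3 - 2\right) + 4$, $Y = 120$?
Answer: $-3788$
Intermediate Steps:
$I = -1$ ($I = -5 + 4 = -1$)
$m{\left(Z,U \right)} = -39$ ($m{\left(Z,U \right)} = 3 \left(-13\right) = -39$)
$\left(Y - -43\right) X + m{\left(I,15 \right)} = \left(120 - -43\right) \left(-23\right) - 39 = \left(120 + 43\right) \left(-23\right) - 39 = 163 \left(-23\right) - 39 = -3749 - 39 = -3788$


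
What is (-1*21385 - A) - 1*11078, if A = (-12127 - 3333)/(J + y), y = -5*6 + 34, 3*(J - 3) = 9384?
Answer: -20351209/627 ≈ -32458.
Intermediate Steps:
J = 3131 (J = 3 + (⅓)*9384 = 3 + 3128 = 3131)
y = 4 (y = -30 + 34 = 4)
A = -3092/627 (A = (-12127 - 3333)/(3131 + 4) = -15460/3135 = -15460*1/3135 = -3092/627 ≈ -4.9314)
(-1*21385 - A) - 1*11078 = (-1*21385 - 1*(-3092/627)) - 1*11078 = (-21385 + 3092/627) - 11078 = -13405303/627 - 11078 = -20351209/627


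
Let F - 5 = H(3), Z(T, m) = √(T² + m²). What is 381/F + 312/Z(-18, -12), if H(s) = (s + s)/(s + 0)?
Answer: 381/7 + 4*√13 ≈ 68.851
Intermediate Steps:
H(s) = 2 (H(s) = (2*s)/s = 2)
F = 7 (F = 5 + 2 = 7)
381/F + 312/Z(-18, -12) = 381/7 + 312/(√((-18)² + (-12)²)) = 381*(⅐) + 312/(√(324 + 144)) = 381/7 + 312/(√468) = 381/7 + 312/((6*√13)) = 381/7 + 312*(√13/78) = 381/7 + 4*√13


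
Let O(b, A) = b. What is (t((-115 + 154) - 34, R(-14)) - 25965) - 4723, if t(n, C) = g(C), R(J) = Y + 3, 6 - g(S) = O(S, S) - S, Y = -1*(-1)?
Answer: -30682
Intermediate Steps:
Y = 1
g(S) = 6 (g(S) = 6 - (S - S) = 6 - 1*0 = 6 + 0 = 6)
R(J) = 4 (R(J) = 1 + 3 = 4)
t(n, C) = 6
(t((-115 + 154) - 34, R(-14)) - 25965) - 4723 = (6 - 25965) - 4723 = -25959 - 4723 = -30682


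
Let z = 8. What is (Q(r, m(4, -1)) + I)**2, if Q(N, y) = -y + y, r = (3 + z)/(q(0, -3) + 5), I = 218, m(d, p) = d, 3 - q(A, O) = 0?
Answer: 47524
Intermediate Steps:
q(A, O) = 3 (q(A, O) = 3 - 1*0 = 3 + 0 = 3)
r = 11/8 (r = (3 + 8)/(3 + 5) = 11/8 ≈ 1.3750)
Q(N, y) = 0
(Q(r, m(4, -1)) + I)**2 = (0 + 218)**2 = 218**2 = 47524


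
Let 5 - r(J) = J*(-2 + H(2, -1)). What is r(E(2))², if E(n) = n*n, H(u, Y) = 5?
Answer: 49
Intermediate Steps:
E(n) = n²
r(J) = 5 - 3*J (r(J) = 5 - J*(-2 + 5) = 5 - J*3 = 5 - 3*J)
r(E(2))² = (5 - 3*2²)² = (5 - 3*4)² = (5 - 12)² = (-7)² = 49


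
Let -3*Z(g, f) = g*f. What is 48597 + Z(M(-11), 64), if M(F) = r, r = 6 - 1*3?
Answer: 48533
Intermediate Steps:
r = 3 (r = 6 - 3 = 3)
M(F) = 3
Z(g, f) = -f*g/3 (Z(g, f) = -g*f/3 = -f*g/3)
48597 + Z(M(-11), 64) = 48597 - ⅓*64*3 = 48597 - 64 = 48533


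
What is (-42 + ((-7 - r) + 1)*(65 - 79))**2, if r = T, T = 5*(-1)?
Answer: 784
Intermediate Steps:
T = -5
r = -5
(-42 + ((-7 - r) + 1)*(65 - 79))**2 = (-42 + ((-7 - 1*(-5)) + 1)*(65 - 79))**2 = (-42 + ((-7 + 5) + 1)*(-14))**2 = (-42 + (-2 + 1)*(-14))**2 = (-42 - 1*(-14))**2 = (-42 + 14)**2 = (-28)**2 = 784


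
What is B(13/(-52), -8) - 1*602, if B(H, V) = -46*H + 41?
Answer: -1099/2 ≈ -549.50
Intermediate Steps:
B(H, V) = 41 - 46*H
B(13/(-52), -8) - 1*602 = (41 - 598/(-52)) - 1*602 = (41 - 598*(-1)/52) - 602 = (41 - 46*(-¼)) - 602 = (41 + 23/2) - 602 = 105/2 - 602 = -1099/2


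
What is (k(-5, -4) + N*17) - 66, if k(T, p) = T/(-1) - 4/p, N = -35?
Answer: -655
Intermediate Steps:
k(T, p) = -T - 4/p (k(T, p) = T*(-1) - 4/p = -T - 4/p)
(k(-5, -4) + N*17) - 66 = ((-1*(-5) - 4/(-4)) - 35*17) - 66 = ((5 - 4*(-¼)) - 595) - 66 = ((5 + 1) - 595) - 66 = (6 - 595) - 66 = -589 - 66 = -655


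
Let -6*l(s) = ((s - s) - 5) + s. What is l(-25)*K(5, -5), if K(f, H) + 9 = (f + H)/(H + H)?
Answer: -45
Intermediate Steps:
l(s) = ⅚ - s/6 (l(s) = -(((s - s) - 5) + s)/6 = -((0 - 5) + s)/6 = -(-5 + s)/6 = ⅚ - s/6)
K(f, H) = -9 + (H + f)/(2*H) (K(f, H) = -9 + (f + H)/(H + H) = -9 + (H + f)/((2*H)) = -9 + (H + f)*(1/(2*H)) = -9 + (H + f)/(2*H))
l(-25)*K(5, -5) = (⅚ - ⅙*(-25))*((½)*(5 - 17*(-5))/(-5)) = (⅚ + 25/6)*((½)*(-⅕)*(5 + 85)) = 5*((½)*(-⅕)*90) = 5*(-9) = -45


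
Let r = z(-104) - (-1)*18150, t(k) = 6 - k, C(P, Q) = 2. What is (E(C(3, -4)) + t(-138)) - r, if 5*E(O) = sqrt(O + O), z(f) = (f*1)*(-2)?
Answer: -91068/5 ≈ -18214.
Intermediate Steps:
z(f) = -2*f (z(f) = f*(-2) = -2*f)
E(O) = sqrt(2)*sqrt(O)/5 (E(O) = sqrt(O + O)/5 = sqrt(2*O)/5 = (sqrt(2)*sqrt(O))/5 = sqrt(2)*sqrt(O)/5)
r = 18358 (r = -2*(-104) - (-1)*18150 = 208 - 1*(-18150) = 208 + 18150 = 18358)
(E(C(3, -4)) + t(-138)) - r = (sqrt(2)*sqrt(2)/5 + (6 - 1*(-138))) - 1*18358 = (2/5 + (6 + 138)) - 18358 = (2/5 + 144) - 18358 = 722/5 - 18358 = -91068/5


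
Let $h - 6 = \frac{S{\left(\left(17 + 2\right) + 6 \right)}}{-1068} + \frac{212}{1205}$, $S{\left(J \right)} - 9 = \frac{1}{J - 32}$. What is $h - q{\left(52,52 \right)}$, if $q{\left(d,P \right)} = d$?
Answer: $- \frac{206442239}{4504290} \approx -45.832$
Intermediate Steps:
$S{\left(J \right)} = 9 + \frac{1}{-32 + J}$ ($S{\left(J \right)} = 9 + \frac{1}{J - 32} = 9 + \frac{1}{-32 + J}$)
$h = \frac{27780841}{4504290}$ ($h = 6 + \left(\frac{\frac{1}{-32 + \left(\left(17 + 2\right) + 6\right)} \left(-287 + 9 \left(\left(17 + 2\right) + 6\right)\right)}{-1068} + \frac{212}{1205}\right) = 6 + \left(\frac{-287 + 9 \left(19 + 6\right)}{-32 + \left(19 + 6\right)} \left(- \frac{1}{1068}\right) + 212 \cdot \frac{1}{1205}\right) = 6 + \left(\frac{-287 + 9 \cdot 25}{-32 + 25} \left(- \frac{1}{1068}\right) + \frac{212}{1205}\right) = 6 + \left(\frac{-287 + 225}{-7} \left(- \frac{1}{1068}\right) + \frac{212}{1205}\right) = 6 + \left(\left(- \frac{1}{7}\right) \left(-62\right) \left(- \frac{1}{1068}\right) + \frac{212}{1205}\right) = 6 + \left(\frac{62}{7} \left(- \frac{1}{1068}\right) + \frac{212}{1205}\right) = 6 + \left(- \frac{31}{3738} + \frac{212}{1205}\right) = 6 + \frac{755101}{4504290} = \frac{27780841}{4504290} \approx 6.1676$)
$h - q{\left(52,52 \right)} = \frac{27780841}{4504290} - 52 = - \frac{206442239}{4504290}$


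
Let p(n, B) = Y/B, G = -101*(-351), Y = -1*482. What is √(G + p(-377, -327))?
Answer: 7*√77365257/327 ≈ 188.29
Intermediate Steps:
Y = -482
G = 35451
p(n, B) = -482/B
√(G + p(-377, -327)) = √(35451 - 482/(-327)) = √(35451 - 482*(-1/327)) = √(35451 + 482/327) = √(11592959/327) = 7*√77365257/327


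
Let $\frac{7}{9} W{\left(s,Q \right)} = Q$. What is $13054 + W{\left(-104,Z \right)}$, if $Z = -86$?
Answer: $\frac{90604}{7} \approx 12943.0$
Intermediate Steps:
$W{\left(s,Q \right)} = \frac{9 Q}{7}$
$13054 + W{\left(-104,Z \right)} = 13054 + \frac{9}{7} \left(-86\right) = 13054 - \frac{774}{7} = \frac{90604}{7}$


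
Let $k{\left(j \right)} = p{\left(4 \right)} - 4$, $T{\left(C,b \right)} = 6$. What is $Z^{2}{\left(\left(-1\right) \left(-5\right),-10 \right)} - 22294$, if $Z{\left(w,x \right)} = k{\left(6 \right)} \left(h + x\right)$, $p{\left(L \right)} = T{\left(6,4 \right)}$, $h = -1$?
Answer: $-21810$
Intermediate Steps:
$p{\left(L \right)} = 6$
$k{\left(j \right)} = 2$ ($k{\left(j \right)} = 6 - 4 = 2$)
$Z{\left(w,x \right)} = -2 + 2 x$ ($Z{\left(w,x \right)} = 2 \left(-1 + x\right) = -2 + 2 x$)
$Z^{2}{\left(\left(-1\right) \left(-5\right),-10 \right)} - 22294 = \left(-2 + 2 \left(-10\right)\right)^{2} - 22294 = \left(-2 - 20\right)^{2} - 22294 = \left(-22\right)^{2} - 22294 = 484 - 22294 = -21810$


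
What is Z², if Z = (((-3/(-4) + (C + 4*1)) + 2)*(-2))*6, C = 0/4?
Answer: 6561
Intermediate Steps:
C = 0 (C = 0*(¼) = 0)
Z = -81 (Z = (((-3/(-4) + (0 + 4*1)) + 2)*(-2))*6 = (((-3*(-¼) + (0 + 4)) + 2)*(-2))*6 = (((¾ + 4) + 2)*(-2))*6 = ((19/4 + 2)*(-2))*6 = ((27/4)*(-2))*6 = -27/2*6 = -81)
Z² = (-81)² = 6561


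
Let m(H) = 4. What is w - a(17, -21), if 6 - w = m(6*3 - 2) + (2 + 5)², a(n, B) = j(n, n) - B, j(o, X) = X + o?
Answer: -102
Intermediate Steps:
a(n, B) = -B + 2*n (a(n, B) = (n + n) - B = 2*n - B = -B + 2*n)
w = -47 (w = 6 - (4 + (2 + 5)²) = 6 - (4 + 7²) = 6 - (4 + 49) = 6 - 1*53 = 6 - 53 = -47)
w - a(17, -21) = -47 - (-1*(-21) + 2*17) = -47 - (21 + 34) = -47 - 1*55 = -47 - 55 = -102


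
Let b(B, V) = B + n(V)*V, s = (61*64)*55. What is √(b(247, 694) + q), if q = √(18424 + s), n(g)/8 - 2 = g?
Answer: √(3864439 + 2*√58286) ≈ 1965.9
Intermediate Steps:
s = 214720 (s = 3904*55 = 214720)
n(g) = 16 + 8*g
q = 2*√58286 (q = √(18424 + 214720) = √233144 = 2*√58286 ≈ 482.85)
b(B, V) = B + V*(16 + 8*V) (b(B, V) = B + (16 + 8*V)*V = B + V*(16 + 8*V))
√(b(247, 694) + q) = √((247 + 8*694*(2 + 694)) + 2*√58286) = √((247 + 8*694*696) + 2*√58286) = √((247 + 3864192) + 2*√58286) = √(3864439 + 2*√58286)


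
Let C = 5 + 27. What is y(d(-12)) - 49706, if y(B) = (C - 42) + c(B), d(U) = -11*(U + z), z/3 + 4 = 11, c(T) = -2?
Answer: -49718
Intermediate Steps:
C = 32
z = 21 (z = -12 + 3*11 = -12 + 33 = 21)
d(U) = -231 - 11*U (d(U) = -11*(U + 21) = -11*(21 + U) = -231 - 11*U)
y(B) = -12 (y(B) = (32 - 42) - 2 = -10 - 2 = -12)
y(d(-12)) - 49706 = -12 - 49706 = -49718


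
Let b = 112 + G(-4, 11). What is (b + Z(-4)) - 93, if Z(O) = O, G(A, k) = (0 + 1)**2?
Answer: 16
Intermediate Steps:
G(A, k) = 1 (G(A, k) = 1**2 = 1)
b = 113 (b = 112 + 1 = 113)
(b + Z(-4)) - 93 = (113 - 4) - 93 = 109 - 93 = 16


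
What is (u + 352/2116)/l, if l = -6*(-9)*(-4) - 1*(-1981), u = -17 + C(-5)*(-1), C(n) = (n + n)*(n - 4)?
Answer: -11303/186737 ≈ -0.060529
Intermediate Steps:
C(n) = 2*n*(-4 + n) (C(n) = (2*n)*(-4 + n) = 2*n*(-4 + n))
u = -107 (u = -17 + (2*(-5)*(-4 - 5))*(-1) = -17 + (2*(-5)*(-9))*(-1) = -17 + 90*(-1) = -17 - 90 = -107)
l = 1765 (l = 54*(-4) + 1981 = -216 + 1981 = 1765)
(u + 352/2116)/l = (-107 + 352/2116)/1765 = (-107 + 352*(1/2116))*(1/1765) = (-107 + 88/529)*(1/1765) = -56515/529*1/1765 = -11303/186737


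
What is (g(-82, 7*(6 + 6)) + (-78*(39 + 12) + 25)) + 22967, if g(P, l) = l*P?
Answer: 12126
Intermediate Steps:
g(P, l) = P*l
(g(-82, 7*(6 + 6)) + (-78*(39 + 12) + 25)) + 22967 = (-574*(6 + 6) + (-78*(39 + 12) + 25)) + 22967 = (-574*12 + (-78*51 + 25)) + 22967 = (-82*84 + (-3978 + 25)) + 22967 = (-6888 - 3953) + 22967 = -10841 + 22967 = 12126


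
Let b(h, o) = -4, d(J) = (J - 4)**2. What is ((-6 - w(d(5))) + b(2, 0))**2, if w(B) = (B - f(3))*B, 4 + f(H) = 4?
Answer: 121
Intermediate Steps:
d(J) = (-4 + J)**2
f(H) = 0 (f(H) = -4 + 4 = 0)
w(B) = B**2 (w(B) = (B - 1*0)*B = (B + 0)*B = B*B = B**2)
((-6 - w(d(5))) + b(2, 0))**2 = ((-6 - ((-4 + 5)**2)**2) - 4)**2 = ((-6 - (1**2)**2) - 4)**2 = ((-6 - 1*1**2) - 4)**2 = ((-6 - 1*1) - 4)**2 = ((-6 - 1) - 4)**2 = (-7 - 4)**2 = (-11)**2 = 121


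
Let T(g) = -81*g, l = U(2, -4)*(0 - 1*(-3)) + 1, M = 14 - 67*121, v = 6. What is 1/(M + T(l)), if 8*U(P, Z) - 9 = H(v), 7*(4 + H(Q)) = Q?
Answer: -56/467707 ≈ -0.00011973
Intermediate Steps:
H(Q) = -4 + Q/7
M = -8093 (M = 14 - 8107 = -8093)
U(P, Z) = 41/56 (U(P, Z) = 9/8 + (-4 + (⅐)*6)/8 = 9/8 + (-4 + 6/7)/8 = 9/8 + (⅛)*(-22/7) = 9/8 - 11/28 = 41/56)
l = 179/56 (l = 41*(0 - 1*(-3))/56 + 1 = 41*(0 + 3)/56 + 1 = (41/56)*3 + 1 = 123/56 + 1 = 179/56 ≈ 3.1964)
1/(M + T(l)) = 1/(-8093 - 81*179/56) = 1/(-8093 - 14499/56) = 1/(-467707/56) = -56/467707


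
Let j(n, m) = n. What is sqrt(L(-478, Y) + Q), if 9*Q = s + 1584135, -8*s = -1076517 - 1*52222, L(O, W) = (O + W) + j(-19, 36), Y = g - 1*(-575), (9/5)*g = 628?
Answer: sqrt(27665110)/12 ≈ 438.31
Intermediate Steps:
g = 3140/9 (g = (5/9)*628 = 3140/9 ≈ 348.89)
Y = 8315/9 (Y = 3140/9 - 1*(-575) = 3140/9 + 575 = 8315/9 ≈ 923.89)
L(O, W) = -19 + O + W (L(O, W) = (O + W) - 19 = -19 + O + W)
s = 1128739/8 (s = -(-1076517 - 1*52222)/8 = -(-1076517 - 52222)/8 = -1/8*(-1128739) = 1128739/8 ≈ 1.4109e+5)
Q = 13801819/72 (Q = (1128739/8 + 1584135)/9 = (1/9)*(13801819/8) = 13801819/72 ≈ 1.9169e+5)
sqrt(L(-478, Y) + Q) = sqrt((-19 - 478 + 8315/9) + 13801819/72) = sqrt(3842/9 + 13801819/72) = sqrt(13832555/72) = sqrt(27665110)/12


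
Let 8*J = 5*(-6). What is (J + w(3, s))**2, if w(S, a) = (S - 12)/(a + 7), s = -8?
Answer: 441/16 ≈ 27.563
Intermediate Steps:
w(S, a) = (-12 + S)/(7 + a)
J = -15/4 (J = (5*(-6))/8 = (1/8)*(-30) = -15/4 ≈ -3.7500)
(J + w(3, s))**2 = (-15/4 + (-12 + 3)/(7 - 8))**2 = (-15/4 - 9/(-1))**2 = (-15/4 - 1*(-9))**2 = (-15/4 + 9)**2 = (21/4)**2 = 441/16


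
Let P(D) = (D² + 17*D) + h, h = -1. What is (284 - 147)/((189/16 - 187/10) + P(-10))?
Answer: -10960/6231 ≈ -1.7589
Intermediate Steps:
P(D) = -1 + D² + 17*D (P(D) = (D² + 17*D) - 1 = -1 + D² + 17*D)
(284 - 147)/((189/16 - 187/10) + P(-10)) = (284 - 147)/((189/16 - 187/10) + (-1 + (-10)² + 17*(-10))) = 137/((189*(1/16) - 187*⅒) + (-1 + 100 - 170)) = 137/((189/16 - 187/10) - 71) = 137/(-551/80 - 71) = 137/(-6231/80) = 137*(-80/6231) = -10960/6231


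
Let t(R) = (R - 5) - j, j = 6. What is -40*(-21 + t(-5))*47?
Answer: 69560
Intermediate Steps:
t(R) = -11 + R (t(R) = (R - 5) - 1*6 = (-5 + R) - 6 = -11 + R)
-40*(-21 + t(-5))*47 = -40*(-21 + (-11 - 5))*47 = -40*(-21 - 16)*47 = -40*(-37)*47 = 1480*47 = 69560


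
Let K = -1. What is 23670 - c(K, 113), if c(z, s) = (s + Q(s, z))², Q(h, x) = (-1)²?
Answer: 10674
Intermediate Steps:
Q(h, x) = 1
c(z, s) = (1 + s)² (c(z, s) = (s + 1)² = (1 + s)²)
23670 - c(K, 113) = 23670 - (1 + 113)² = 23670 - 1*114² = 23670 - 1*12996 = 23670 - 12996 = 10674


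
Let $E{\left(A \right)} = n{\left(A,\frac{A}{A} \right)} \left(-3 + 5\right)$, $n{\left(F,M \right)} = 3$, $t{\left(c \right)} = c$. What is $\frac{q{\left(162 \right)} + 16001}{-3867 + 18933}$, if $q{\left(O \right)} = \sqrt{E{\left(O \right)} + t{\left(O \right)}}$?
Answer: $\frac{16001}{15066} + \frac{\sqrt{42}}{7533} \approx 1.0629$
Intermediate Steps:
$E{\left(A \right)} = 6$ ($E{\left(A \right)} = 3 \left(-3 + 5\right) = 3 \cdot 2 = 6$)
$q{\left(O \right)} = \sqrt{6 + O}$
$\frac{q{\left(162 \right)} + 16001}{-3867 + 18933} = \frac{\sqrt{6 + 162} + 16001}{-3867 + 18933} = \frac{\sqrt{168} + 16001}{15066} = \left(2 \sqrt{42} + 16001\right) \frac{1}{15066} = \left(16001 + 2 \sqrt{42}\right) \frac{1}{15066} = \frac{16001}{15066} + \frac{\sqrt{42}}{7533}$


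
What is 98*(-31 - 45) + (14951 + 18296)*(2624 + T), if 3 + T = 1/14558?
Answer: 1268481359209/14558 ≈ 8.7133e+7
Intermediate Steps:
T = -43673/14558 (T = -3 + 1/14558 = -43673/14558 ≈ -2.9999)
98*(-31 - 45) + (14951 + 18296)*(2624 + T) = 98*(-31 - 45) + (14951 + 18296)*(2624 - 43673/14558) = 98*(-76) + 33247*(38156519/14558) = -7448 + 1268589787193/14558 = 1268481359209/14558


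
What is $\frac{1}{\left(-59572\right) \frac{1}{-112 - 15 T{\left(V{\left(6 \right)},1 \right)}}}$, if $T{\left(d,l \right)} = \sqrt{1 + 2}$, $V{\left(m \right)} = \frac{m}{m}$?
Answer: $\frac{28}{14893} + \frac{15 \sqrt{3}}{59572} \approx 0.0023162$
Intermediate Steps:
$V{\left(m \right)} = 1$
$T{\left(d,l \right)} = \sqrt{3}$
$\frac{1}{\left(-59572\right) \frac{1}{-112 - 15 T{\left(V{\left(6 \right)},1 \right)}}} = \frac{1}{\left(-59572\right) \frac{1}{-112 - 15 \sqrt{3}}} = \frac{28}{14893} + \frac{15 \sqrt{3}}{59572}$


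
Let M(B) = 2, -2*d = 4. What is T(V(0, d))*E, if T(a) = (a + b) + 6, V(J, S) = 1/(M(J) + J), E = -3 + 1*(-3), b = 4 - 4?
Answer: -39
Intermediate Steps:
d = -2 (d = -1/2*4 = -2)
b = 0
E = -6 (E = -3 - 3 = -6)
V(J, S) = 1/(2 + J)
T(a) = 6 + a (T(a) = (a + 0) + 6 = a + 6 = 6 + a)
T(V(0, d))*E = (6 + 1/(2 + 0))*(-6) = (6 + 1/2)*(-6) = (13/2)*(-6) = -39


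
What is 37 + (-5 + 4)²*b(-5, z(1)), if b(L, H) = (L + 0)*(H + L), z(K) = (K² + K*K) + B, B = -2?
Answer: 62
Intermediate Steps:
z(K) = -2 + 2*K² (z(K) = (K² + K*K) - 2 = (K² + K²) - 2 = 2*K² - 2 = -2 + 2*K²)
b(L, H) = L*(H + L)
37 + (-5 + 4)²*b(-5, z(1)) = 37 + (-5 + 4)²*(-5*((-2 + 2*1²) - 5)) = 37 + (-1)²*(-5*((-2 + 2*1) - 5)) = 37 + 1*(-5*((-2 + 2) - 5)) = 37 + 1*(-5*(0 - 5)) = 37 + 1*(-5*(-5)) = 37 + 1*25 = 37 + 25 = 62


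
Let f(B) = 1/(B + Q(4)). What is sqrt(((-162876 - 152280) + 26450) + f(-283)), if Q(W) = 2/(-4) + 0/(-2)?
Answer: 4*I*sqrt(71617133)/63 ≈ 537.31*I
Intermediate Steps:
Q(W) = -1/2 (Q(W) = 2*(-1/4) + 0*(-1/2) = -1/2 + 0 = -1/2)
f(B) = 1/(-1/2 + B) (f(B) = 1/(B - 1/2) = 1/(-1/2 + B))
sqrt(((-162876 - 152280) + 26450) + f(-283)) = sqrt(((-162876 - 152280) + 26450) + 2/(-1 + 2*(-283))) = sqrt((-315156 + 26450) + 2/(-1 - 566)) = sqrt(-288706 + 2/(-567)) = sqrt(-288706 + 2*(-1/567)) = sqrt(-288706 - 2/567) = sqrt(-163696304/567) = 4*I*sqrt(71617133)/63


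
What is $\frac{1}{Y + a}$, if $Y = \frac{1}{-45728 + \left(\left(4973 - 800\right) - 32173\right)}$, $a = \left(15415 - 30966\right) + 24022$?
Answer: $\frac{73728}{624549887} \approx 0.00011805$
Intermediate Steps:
$a = 8471$ ($a = -15551 + 24022 = 8471$)
$Y = - \frac{1}{73728}$ ($Y = \frac{1}{-45728 + \left(4173 - 32173\right)} = \frac{1}{-45728 - 28000} = \frac{1}{-73728} = - \frac{1}{73728} \approx -1.3563 \cdot 10^{-5}$)
$\frac{1}{Y + a} = \frac{1}{- \frac{1}{73728} + 8471} = \frac{1}{\frac{624549887}{73728}} = \frac{73728}{624549887}$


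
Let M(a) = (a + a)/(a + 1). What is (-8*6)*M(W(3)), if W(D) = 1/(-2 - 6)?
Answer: 96/7 ≈ 13.714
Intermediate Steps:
W(D) = -⅛ (W(D) = 1/(-8) = -⅛)
M(a) = 2*a/(1 + a) (M(a) = (2*a)/(1 + a) = 2*a/(1 + a))
(-8*6)*M(W(3)) = (-8*6)*(2*(-⅛)/(1 - ⅛)) = -96*(-1)/(8*7/8) = -96*(-1)*8/(8*7) = -48*(-2/7) = 96/7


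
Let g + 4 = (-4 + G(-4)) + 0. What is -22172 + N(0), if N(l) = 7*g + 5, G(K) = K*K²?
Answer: -22671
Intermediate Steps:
G(K) = K³
g = -72 (g = -4 + ((-4 + (-4)³) + 0) = -4 + ((-4 - 64) + 0) = -4 + (-68 + 0) = -4 - 68 = -72)
N(l) = -499 (N(l) = 7*(-72) + 5 = -504 + 5 = -499)
-22172 + N(0) = -22172 - 499 = -22671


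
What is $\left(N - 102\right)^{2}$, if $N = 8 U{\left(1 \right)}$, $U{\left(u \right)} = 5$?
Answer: $3844$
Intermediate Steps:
$N = 40$ ($N = 8 \cdot 5 = 40$)
$\left(N - 102\right)^{2} = \left(40 - 102\right)^{2} = \left(-62\right)^{2} = 3844$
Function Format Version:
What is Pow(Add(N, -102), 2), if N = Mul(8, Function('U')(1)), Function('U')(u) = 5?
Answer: 3844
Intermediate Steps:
N = 40 (N = Mul(8, 5) = 40)
Pow(Add(N, -102), 2) = Pow(Add(40, -102), 2) = Pow(-62, 2) = 3844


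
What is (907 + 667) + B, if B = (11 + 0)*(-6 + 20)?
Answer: 1728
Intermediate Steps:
B = 154 (B = 11*14 = 154)
(907 + 667) + B = (907 + 667) + 154 = 1574 + 154 = 1728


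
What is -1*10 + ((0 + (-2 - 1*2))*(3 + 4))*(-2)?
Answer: 46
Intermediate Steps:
-1*10 + ((0 + (-2 - 1*2))*(3 + 4))*(-2) = -10 + ((0 + (-2 - 2))*7)*(-2) = -10 + ((0 - 4)*7)*(-2) = -10 - 4*7*(-2) = -10 - 28*(-2) = -10 + 56 = 46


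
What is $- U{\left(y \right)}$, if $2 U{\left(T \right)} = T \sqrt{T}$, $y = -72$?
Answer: $216 i \sqrt{2} \approx 305.47 i$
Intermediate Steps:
$U{\left(T \right)} = \frac{T^{\frac{3}{2}}}{2}$ ($U{\left(T \right)} = \frac{T \sqrt{T}}{2} = \frac{T^{\frac{3}{2}}}{2}$)
$- U{\left(y \right)} = - \frac{\left(-72\right)^{\frac{3}{2}}}{2} = - \frac{\left(-432\right) i \sqrt{2}}{2} = - \left(-216\right) i \sqrt{2} = 216 i \sqrt{2}$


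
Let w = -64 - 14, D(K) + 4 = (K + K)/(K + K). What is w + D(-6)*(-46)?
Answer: 60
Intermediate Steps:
D(K) = -3 (D(K) = -4 + (K + K)/(K + K) = -4 + (2*K)/((2*K)) = -4 + (2*K)*(1/(2*K)) = -4 + 1 = -3)
w = -78
w + D(-6)*(-46) = -78 - 3*(-46) = -78 + 138 = 60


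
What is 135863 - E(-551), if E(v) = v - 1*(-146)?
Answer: 136268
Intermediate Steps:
E(v) = 146 + v (E(v) = v + 146 = 146 + v)
135863 - E(-551) = 135863 - (146 - 551) = 135863 - 1*(-405) = 135863 + 405 = 136268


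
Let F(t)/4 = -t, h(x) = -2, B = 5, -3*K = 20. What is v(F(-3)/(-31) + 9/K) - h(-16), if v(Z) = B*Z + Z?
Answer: -2611/310 ≈ -8.4226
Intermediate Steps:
K = -20/3 (K = -⅓*20 = -20/3 ≈ -6.6667)
F(t) = -4*t (F(t) = 4*(-t) = -4*t)
v(Z) = 6*Z (v(Z) = 5*Z + Z = 6*Z)
v(F(-3)/(-31) + 9/K) - h(-16) = 6*(-4*(-3)/(-31) + 9/(-20/3)) - 1*(-2) = 6*(12*(-1/31) + 9*(-3/20)) + 2 = 6*(-12/31 - 27/20) + 2 = 6*(-1077/620) + 2 = -3231/310 + 2 = -2611/310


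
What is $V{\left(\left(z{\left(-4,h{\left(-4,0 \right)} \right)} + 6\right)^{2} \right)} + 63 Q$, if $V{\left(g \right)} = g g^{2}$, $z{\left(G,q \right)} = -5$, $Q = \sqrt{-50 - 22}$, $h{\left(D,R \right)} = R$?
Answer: $1 + 378 i \sqrt{2} \approx 1.0 + 534.57 i$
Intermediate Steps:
$Q = 6 i \sqrt{2}$ ($Q = \sqrt{-72} = 6 i \sqrt{2} \approx 8.4853 i$)
$V{\left(g \right)} = g^{3}$
$V{\left(\left(z{\left(-4,h{\left(-4,0 \right)} \right)} + 6\right)^{2} \right)} + 63 Q = \left(\left(-5 + 6\right)^{2}\right)^{3} + 63 \cdot 6 i \sqrt{2} = \left(1^{2}\right)^{3} + 378 i \sqrt{2} = 1^{3} + 378 i \sqrt{2} = 1 + 378 i \sqrt{2}$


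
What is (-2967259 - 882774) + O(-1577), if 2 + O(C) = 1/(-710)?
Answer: -2733524851/710 ≈ -3.8500e+6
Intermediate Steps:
O(C) = -1421/710 (O(C) = -2 + 1/(-710) = -2 - 1/710 = -1421/710)
(-2967259 - 882774) + O(-1577) = (-2967259 - 882774) - 1421/710 = -3850033 - 1421/710 = -2733524851/710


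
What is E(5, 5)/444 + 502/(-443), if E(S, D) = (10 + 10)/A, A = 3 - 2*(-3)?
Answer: -499283/442557 ≈ -1.1282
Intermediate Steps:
A = 9 (A = 3 + 6 = 9)
E(S, D) = 20/9 (E(S, D) = (10 + 10)/9 = 20*(⅑) = 20/9)
E(5, 5)/444 + 502/(-443) = (20/9)/444 + 502/(-443) = (20/9)*(1/444) + 502*(-1/443) = 5/999 - 502/443 = -499283/442557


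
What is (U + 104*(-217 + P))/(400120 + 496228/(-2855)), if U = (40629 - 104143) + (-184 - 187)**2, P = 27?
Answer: 155217785/1141846372 ≈ 0.13594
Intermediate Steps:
U = 74127 (U = -63514 + (-371)**2 = -63514 + 137641 = 74127)
(U + 104*(-217 + P))/(400120 + 496228/(-2855)) = (74127 + 104*(-217 + 27))/(400120 + 496228/(-2855)) = (74127 + 104*(-190))/(400120 + 496228*(-1/2855)) = (74127 - 19760)/(400120 - 496228/2855) = 54367/(1141846372/2855) = 54367*(2855/1141846372) = 155217785/1141846372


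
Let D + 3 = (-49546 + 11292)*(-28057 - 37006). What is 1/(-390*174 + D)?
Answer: 1/2488852139 ≈ 4.0179e-10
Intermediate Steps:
D = 2488919999 (D = -3 + (-49546 + 11292)*(-28057 - 37006) = -3 - 38254*(-65063) = -3 + 2488920002 = 2488919999)
1/(-390*174 + D) = 1/(-390*174 + 2488919999) = 1/(-67860 + 2488919999) = 1/2488852139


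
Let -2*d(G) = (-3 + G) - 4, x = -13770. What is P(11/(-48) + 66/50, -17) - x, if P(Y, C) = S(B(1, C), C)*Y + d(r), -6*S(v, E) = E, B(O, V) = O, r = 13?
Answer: 99144653/7200 ≈ 13770.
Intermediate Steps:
d(G) = 7/2 - G/2 (d(G) = -((-3 + G) - 4)/2 = -(-7 + G)/2 = 7/2 - G/2)
S(v, E) = -E/6
P(Y, C) = -3 - C*Y/6 (P(Y, C) = (-C/6)*Y + (7/2 - 1/2*13) = -C*Y/6 + (7/2 - 13/2) = -C*Y/6 - 3 = -3 - C*Y/6)
P(11/(-48) + 66/50, -17) - x = (-3 - 1/6*(-17)*(11/(-48) + 66/50)) - 1*(-13770) = (-3 - 1/6*(-17)*(11*(-1/48) + 66*(1/50))) + 13770 = (-3 - 1/6*(-17)*(-11/48 + 33/25)) + 13770 = (-3 - 1/6*(-17)*1309/1200) + 13770 = (-3 + 22253/7200) + 13770 = 653/7200 + 13770 = 99144653/7200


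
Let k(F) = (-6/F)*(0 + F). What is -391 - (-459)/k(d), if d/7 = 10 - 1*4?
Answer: -935/2 ≈ -467.50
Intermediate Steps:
d = 42 (d = 7*(10 - 1*4) = 7*(10 - 4) = 7*6 = 42)
k(F) = -6 (k(F) = (-6/F)*F = -6)
-391 - (-459)/k(d) = -391 - (-459)/(-6) = -391 - (-459)*(-1)/6 = -391 - 1*153/2 = -391 - 153/2 = -935/2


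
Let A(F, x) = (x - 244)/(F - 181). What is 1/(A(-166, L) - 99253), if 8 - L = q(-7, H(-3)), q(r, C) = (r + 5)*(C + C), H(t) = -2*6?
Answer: -347/34440507 ≈ -1.0075e-5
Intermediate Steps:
H(t) = -12
q(r, C) = 2*C*(5 + r) (q(r, C) = (5 + r)*(2*C) = 2*C*(5 + r))
L = -40 (L = 8 - 2*(-12)*(5 - 7) = 8 - 2*(-12)*(-2) = 8 - 1*48 = 8 - 48 = -40)
A(F, x) = (-244 + x)/(-181 + F)
1/(A(-166, L) - 99253) = 1/((-244 - 40)/(-181 - 166) - 99253) = 1/(-284/(-347) - 99253) = 1/(-1/347*(-284) - 99253) = 1/(284/347 - 99253) = 1/(-34440507/347) = -347/34440507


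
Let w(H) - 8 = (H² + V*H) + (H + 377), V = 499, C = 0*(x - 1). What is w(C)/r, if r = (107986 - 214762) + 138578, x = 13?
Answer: 385/31802 ≈ 0.012106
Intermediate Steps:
C = 0 (C = 0*(13 - 1) = 0*12 = 0)
r = 31802 (r = -106776 + 138578 = 31802)
w(H) = 385 + H² + 500*H (w(H) = 8 + ((H² + 499*H) + (H + 377)) = 8 + ((H² + 499*H) + (377 + H)) = 8 + (377 + H² + 500*H) = 385 + H² + 500*H)
w(C)/r = (385 + 0² + 500*0)/31802 = (385 + 0 + 0)*(1/31802) = 385*(1/31802) = 385/31802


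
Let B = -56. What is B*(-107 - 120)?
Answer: 12712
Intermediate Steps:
B*(-107 - 120) = -56*(-107 - 120) = -56*(-227) = 12712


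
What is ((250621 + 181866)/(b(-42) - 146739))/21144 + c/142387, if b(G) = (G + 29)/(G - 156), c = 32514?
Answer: 3326991275785347/14578632576034492 ≈ 0.22821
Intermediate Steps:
b(G) = (29 + G)/(-156 + G)
((250621 + 181866)/(b(-42) - 146739))/21144 + c/142387 = ((250621 + 181866)/((29 - 42)/(-156 - 42) - 146739))/21144 + 32514/142387 = (432487/(-13/(-198) - 146739))*(1/21144) + 32514*(1/142387) = (432487/(-1/198*(-13) - 146739))*(1/21144) + 32514/142387 = (432487/(13/198 - 146739))*(1/21144) + 32514/142387 = (432487/(-29054309/198))*(1/21144) + 32514/142387 = (432487*(-198/29054309))*(1/21144) + 32514/142387 = -85632426/29054309*1/21144 + 32514/142387 = -14272071/102387384916 + 32514/142387 = 3326991275785347/14578632576034492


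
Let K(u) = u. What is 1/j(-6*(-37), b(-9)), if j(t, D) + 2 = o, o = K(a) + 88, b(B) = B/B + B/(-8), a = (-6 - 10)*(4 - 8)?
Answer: 1/150 ≈ 0.0066667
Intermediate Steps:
a = 64 (a = -16*(-4) = 64)
b(B) = 1 - B/8 (b(B) = 1 + B*(-1/8) = 1 - B/8)
o = 152 (o = 64 + 88 = 152)
j(t, D) = 150 (j(t, D) = -2 + 152 = 150)
1/j(-6*(-37), b(-9)) = 1/150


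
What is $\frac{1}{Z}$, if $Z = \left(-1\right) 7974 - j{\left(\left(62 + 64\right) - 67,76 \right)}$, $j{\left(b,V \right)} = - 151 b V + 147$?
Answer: $\frac{1}{668963} \approx 1.4949 \cdot 10^{-6}$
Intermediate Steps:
$j{\left(b,V \right)} = 147 - 151 V b$ ($j{\left(b,V \right)} = - 151 V b + 147 = 147 - 151 V b$)
$Z = 668963$ ($Z = \left(-1\right) 7974 - \left(147 - 11476 \left(\left(62 + 64\right) - 67\right)\right) = -7974 - \left(147 - 11476 \left(126 - 67\right)\right) = -7974 - \left(147 - 11476 \cdot 59\right) = -7974 - \left(147 - 677084\right) = -7974 - -676937 = -7974 + 676937 = 668963$)
$\frac{1}{Z} = \frac{1}{668963}$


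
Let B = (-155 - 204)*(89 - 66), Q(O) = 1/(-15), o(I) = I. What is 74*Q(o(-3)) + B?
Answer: -123929/15 ≈ -8261.9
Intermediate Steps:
Q(O) = -1/15
B = -8257 (B = -359*23 = -8257)
74*Q(o(-3)) + B = 74*(-1/15) - 8257 = -74/15 - 8257 = -123929/15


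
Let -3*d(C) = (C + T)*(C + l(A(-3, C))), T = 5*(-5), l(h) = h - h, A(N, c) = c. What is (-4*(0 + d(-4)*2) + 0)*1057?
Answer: 980896/3 ≈ 3.2697e+5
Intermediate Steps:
l(h) = 0
T = -25
d(C) = -C*(-25 + C)/3 (d(C) = -(C - 25)*(C + 0)/3 = -(-25 + C)*C/3 = -C*(-25 + C)/3)
(-4*(0 + d(-4)*2) + 0)*1057 = (-4*(0 + ((⅓)*(-4)*(25 - 1*(-4)))*2) + 0)*1057 = (-4*(0 + ((⅓)*(-4)*(25 + 4))*2) + 0)*1057 = (-4*(0 + ((⅓)*(-4)*29)*2) + 0)*1057 = (-4*(0 - 116/3*2) + 0)*1057 = (-4*(0 - 232/3) + 0)*1057 = (-4*(-232/3) + 0)*1057 = (928/3 + 0)*1057 = (928/3)*1057 = 980896/3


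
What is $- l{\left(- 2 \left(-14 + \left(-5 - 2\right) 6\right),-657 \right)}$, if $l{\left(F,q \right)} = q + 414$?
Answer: $243$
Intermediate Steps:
$l{\left(F,q \right)} = 414 + q$
$- l{\left(- 2 \left(-14 + \left(-5 - 2\right) 6\right),-657 \right)} = - (414 - 657) = \left(-1\right) \left(-243\right) = 243$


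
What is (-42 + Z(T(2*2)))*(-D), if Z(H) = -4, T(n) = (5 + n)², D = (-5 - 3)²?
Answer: 2944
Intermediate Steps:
D = 64 (D = (-8)² = 64)
(-42 + Z(T(2*2)))*(-D) = (-42 - 4)*(-1*64) = -46*(-64) = 2944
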